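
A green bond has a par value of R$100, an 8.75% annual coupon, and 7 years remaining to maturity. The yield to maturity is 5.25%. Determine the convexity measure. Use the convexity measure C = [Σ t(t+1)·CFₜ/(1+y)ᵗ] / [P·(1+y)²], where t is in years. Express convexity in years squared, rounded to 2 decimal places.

With y = 0.0525:
  t   CF        PV=CF/(1+0.0525)^t    t·PV        t(t+1)·PV
  1         8.75         8.3135         8.3135          16.6271
  2         8.75         7.8988        15.7977          47.3931
  3         8.75         7.5048        22.5145          90.0581
  4         8.75         7.1305        28.5220         142.6099
  5         8.75         6.7748        33.8741         203.2445
  6         8.75         6.4369        38.6213         270.3490
  7       108.75        76.0107       532.0747       4,256.5973
  Σ                    120.0701       679.7178       5,026.8789
P = 120.0701.
Convexity = Σ t(t+1)·PV / [P·(1+y)²] = 5,026.8789 / (120.0701 × 1.107756) = 37.79370.

37.79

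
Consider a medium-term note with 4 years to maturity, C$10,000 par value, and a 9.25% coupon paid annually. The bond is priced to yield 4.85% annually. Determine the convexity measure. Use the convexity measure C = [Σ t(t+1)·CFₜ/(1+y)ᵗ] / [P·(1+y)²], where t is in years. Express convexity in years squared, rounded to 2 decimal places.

With y = 0.0485:
  t   CF        PV=CF/(1+0.0485)^t    t·PV        t(t+1)·PV
  1       925.00       882.2127       882.2127       1,764.4254
  2       925.00       841.4046     1,682.8091       5,048.4274
  3       925.00       802.4841     2,407.4523       9,629.8090
  4    10,925.00     9,039.5686    36,158.2745     180,791.3726
  Σ                 11,565.6700    41,130.7486     197,234.0344
P = 11,565.6700.
Convexity = Σ t(t+1)·PV / [P·(1+y)²] = 197,234.0344 / (11,565.6700 × 1.099352) = 15.51223.

15.51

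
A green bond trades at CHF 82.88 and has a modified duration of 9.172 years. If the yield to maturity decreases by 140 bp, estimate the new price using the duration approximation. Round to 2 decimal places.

CHF 93.52

Duration approximation: ΔP/P ≈ -D_mod · Δy = -9.172 × (-0.014) = +0.128408.
New price ≈ 82.88 × (1 + 0.128408) = 93.52245504.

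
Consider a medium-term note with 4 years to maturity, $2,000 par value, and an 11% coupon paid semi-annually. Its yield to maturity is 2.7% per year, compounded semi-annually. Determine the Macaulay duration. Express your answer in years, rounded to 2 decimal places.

3.44 years

Periodic yield y = 0.0135. Discount each cash flow and weight by its period:
  t   CF        PV=CF/(1+0.0135)^t    t·PV
  1       110.00       108.5348       108.5348
  2       110.00       107.0891       214.1782
  3       110.00       105.6626       316.9879
  4       110.00       104.2552       417.0207
  5       110.00       102.8665       514.3324
  6       110.00       101.4963       608.9777
  7       110.00       100.1443       701.0104
  8     2,110.00     1,895.3631    15,162.9051
  Σ                  2,625.4119    18,043.9473
Price P = Σ PV = 2,625.4119.
Macaulay duration = Σ(t·PV) / P = 18,043.9473 / 2,625.4119 = 6.87281 half-year periods.
In years: 6.87281 / 2 = 3.43640 years.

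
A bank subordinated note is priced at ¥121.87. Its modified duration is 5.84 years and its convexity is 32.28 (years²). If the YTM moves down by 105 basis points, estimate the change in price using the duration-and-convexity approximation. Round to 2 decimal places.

Duration effect: -D_mod·Δy = -5.84 × (-0.0105) = +0.061320
Convexity effect: ½·C·(Δy)² = 0.5 × 32.28 × (-0.0105)² = +0.001779435
ΔP/P ≈ +0.061320 + 0.001779435 = +0.063099435
ΔP ≈ 121.87 × (+0.063099435) = +7.68992814345.

+¥7.69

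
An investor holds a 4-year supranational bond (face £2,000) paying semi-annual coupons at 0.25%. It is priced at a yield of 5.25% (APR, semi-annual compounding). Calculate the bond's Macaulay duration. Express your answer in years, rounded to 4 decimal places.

Periodic yield y = 0.02625. Discount each cash flow and weight by its period:
  t   CF        PV=CF/(1+0.02625)^t    t·PV
  1         2.50         2.4361         2.4361
  2         2.50         2.3737         4.7475
  3         2.50         2.3130         6.9391
  4         2.50         2.2539         9.0154
  5         2.50         2.1962        10.9811
  6         2.50         2.1400        12.8402
  7         2.50         2.0853        14.5971
  8     2,002.50     1,627.5981    13,020.7845
  Σ                  1,643.3963    13,082.3409
Price P = Σ PV = 1,643.3963.
Macaulay duration = Σ(t·PV) / P = 13,082.3409 / 1,643.3963 = 7.96055 half-year periods.
In years: 7.96055 / 2 = 3.98028 years.

3.9803 years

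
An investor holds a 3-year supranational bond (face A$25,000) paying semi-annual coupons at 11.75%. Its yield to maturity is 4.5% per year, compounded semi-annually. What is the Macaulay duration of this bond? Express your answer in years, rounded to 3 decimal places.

2.652 years

Periodic yield y = 0.0225. Discount each cash flow and weight by its period:
  t   CF        PV=CF/(1+0.0225)^t    t·PV
  1     1,468.75     1,436.4303     1,436.4303
  2     1,468.75     1,404.8218     2,809.6437
  3     1,468.75     1,373.9089     4,121.7266
  4     1,468.75     1,343.6762     5,374.7047
  5     1,468.75     1,314.1087     6,570.5436
  6    26,468.75    23,160.7987   138,964.7922
  Σ                 30,033.7446   159,277.8410
Price P = Σ PV = 30,033.7446.
Macaulay duration = Σ(t·PV) / P = 159,277.8410 / 30,033.7446 = 5.30330 half-year periods.
In years: 5.30330 / 2 = 2.65165 years.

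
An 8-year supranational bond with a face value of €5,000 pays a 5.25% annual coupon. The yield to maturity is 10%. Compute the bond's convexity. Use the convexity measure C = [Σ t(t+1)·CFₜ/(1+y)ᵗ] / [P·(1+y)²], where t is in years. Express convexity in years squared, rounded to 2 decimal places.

With y = 0.1:
  t   CF        PV=CF/(1+0.1)^t    t·PV        t(t+1)·PV
  1       262.50       238.6364       238.6364         477.2727
  2       262.50       216.9421       433.8843       1,301.6529
  3       262.50       197.2201       591.6604       2,366.6416
  4       262.50       179.2910       717.1641       3,585.8206
  5       262.50       162.9918       814.9592       4,889.7554
  6       262.50       148.1744       889.0464       6,223.3251
  7       262.50       134.7040       942.9280       7,543.4243
  8     5,262.50     2,454.9951    19,639.9607     176,759.6464
  Σ                  3,732.9550    24,268.2396     203,147.5391
P = 3,732.9550.
Convexity = Σ t(t+1)·PV / [P·(1+y)²] = 203,147.5391 / (3,732.9550 × 1.210000) = 44.97523.

44.98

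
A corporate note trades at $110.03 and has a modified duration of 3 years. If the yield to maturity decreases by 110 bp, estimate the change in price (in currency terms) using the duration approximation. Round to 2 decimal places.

Duration approximation: ΔP/P ≈ -D_mod · Δy = -3 × (-0.011) = +0.033000.
ΔP ≈ 110.03 × (+0.033000) = +3.63099.

+$3.63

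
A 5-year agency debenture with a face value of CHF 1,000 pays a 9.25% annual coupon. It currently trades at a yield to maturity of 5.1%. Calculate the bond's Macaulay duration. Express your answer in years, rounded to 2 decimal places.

Periodic yield y = 0.051. Discount each cash flow and weight by its year:
  t   CF        PV=CF/(1+0.051)^t    t·PV
  1        92.50        88.0114        88.0114
  2        92.50        83.7406       167.4813
  3        92.50        79.6771       239.0313
  4        92.50        75.8108       303.2431
  5     1,092.50       851.9378     4,259.6888
  Σ                  1,179.1777     5,057.4559
Price P = Σ PV = 1,179.1777.
Macaulay duration = Σ(t·PV) / P = 5,057.4559 / 1,179.1777 = 4.28897 years.

4.29 years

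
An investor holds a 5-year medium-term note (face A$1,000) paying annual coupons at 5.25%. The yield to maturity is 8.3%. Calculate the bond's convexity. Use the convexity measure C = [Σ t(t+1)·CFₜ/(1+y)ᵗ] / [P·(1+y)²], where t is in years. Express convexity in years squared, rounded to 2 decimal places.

With y = 0.083:
  t   CF        PV=CF/(1+0.083)^t    t·PV        t(t+1)·PV
  1        52.50        48.4765        48.4765          96.9529
  2        52.50        44.7613        89.5225         268.5676
  3        52.50        41.3308       123.9924         495.9697
  4        52.50        38.1633       152.6530         763.2652
  5     1,052.50       706.4474     3,532.2369      21,193.4215
  Σ                    879.1792     3,946.8814      22,818.1770
P = 879.1792.
Convexity = Σ t(t+1)·PV / [P·(1+y)²] = 22,818.1770 / (879.1792 × 1.172889) = 22.12823.

22.13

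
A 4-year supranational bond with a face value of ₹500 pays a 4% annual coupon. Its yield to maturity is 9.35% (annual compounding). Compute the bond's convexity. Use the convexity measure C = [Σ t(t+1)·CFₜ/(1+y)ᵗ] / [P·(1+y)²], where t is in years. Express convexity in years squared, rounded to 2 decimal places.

With y = 0.0935:
  t   CF        PV=CF/(1+0.0935)^t    t·PV        t(t+1)·PV
  1        20.00        18.2899        18.2899          36.5798
  2        20.00        16.7260        33.4520         100.3561
  3        20.00        15.2959        45.8876         183.5502
  4       520.00       363.6873     1,454.7494       7,273.7470
  Σ                    413.9991     1,552.3789       7,594.2331
P = 413.9991.
Convexity = Σ t(t+1)·PV / [P·(1+y)²] = 7,594.2331 / (413.9991 × 1.195742) = 15.34076.

15.34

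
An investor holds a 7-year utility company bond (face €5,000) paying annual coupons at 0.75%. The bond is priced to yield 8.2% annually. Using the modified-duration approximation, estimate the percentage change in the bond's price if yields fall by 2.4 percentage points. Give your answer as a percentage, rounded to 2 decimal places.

+15.06%

Periodic yield y = 0.082. Modified duration first:
  t   CF        PV=CF/(1+0.082)^t    t·PV
  1        37.50        34.6580        34.6580
  2        37.50        32.0315        64.0629
  3        37.50        29.6039        88.8118
  4        37.50        27.3604       109.4415
  5        37.50        25.2869       126.4343
  6        37.50        23.3705       140.2229
  7     5,037.50     2,901.5111    20,310.5776
  Σ                  3,073.8223    20,874.2091
P = 3,073.8223; D_Mac = 6.79096 yrs; D_mod = 6.79096/(1+0.082) = 6.27630 yrs.
ΔP/P ≈ -D_mod · Δy = -6.27630 × (-0.024) = +0.150631 = +15.0631%.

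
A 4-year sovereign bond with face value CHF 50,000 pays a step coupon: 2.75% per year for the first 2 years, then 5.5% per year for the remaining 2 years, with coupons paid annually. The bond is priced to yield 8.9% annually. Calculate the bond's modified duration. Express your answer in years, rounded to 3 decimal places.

Periodic yield y = 0.089. First find Macaulay duration:
  t   CF        PV=CF/(1+0.089)^t    t·PV
  1     1,375.00     1,262.6263     1,262.6263
  2     1,375.00     1,159.4364     2,318.8728
  3     2,750.00     2,129.3598     6,388.0795
  4    52,750.00    37,506.8805   150,027.5221
  Σ                 42,058.3030   159,997.1006
P = 42,058.3030; Macaulay duration = 159,997.1006 / 42,058.3030 = 3.80417 years.
Modified duration = D_Mac / (1 + y) = 3.80417 / 1.089 = 3.49327 years.

3.493 years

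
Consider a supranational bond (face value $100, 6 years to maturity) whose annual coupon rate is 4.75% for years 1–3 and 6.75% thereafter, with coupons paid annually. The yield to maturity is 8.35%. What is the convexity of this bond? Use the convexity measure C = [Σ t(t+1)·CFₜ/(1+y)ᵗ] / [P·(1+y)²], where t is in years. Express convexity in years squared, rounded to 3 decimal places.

With y = 0.0835:
  t   CF        PV=CF/(1+0.0835)^t    t·PV        t(t+1)·PV
  1         4.75         4.3839         4.3839           8.7679
  2         4.75         4.0461         8.0922          24.2766
  3         4.75         3.7343        11.2028          44.8114
  4         6.75         4.8977        19.5906          97.9531
  5         6.75         4.5202        22.6011         135.6065
  6       106.75        65.9773       395.8637       2,771.0456
  Σ                     87.5595       461.7343       3,082.4610
P = 87.5595.
Convexity = Σ t(t+1)·PV / [P·(1+y)²] = 3,082.4610 / (87.5595 × 1.173972) = 29.98725.

29.987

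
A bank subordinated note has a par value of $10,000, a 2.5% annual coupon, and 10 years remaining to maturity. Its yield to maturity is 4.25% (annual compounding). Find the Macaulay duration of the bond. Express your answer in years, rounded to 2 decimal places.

Periodic yield y = 0.0425. Discount each cash flow and weight by its year:
  t   CF        PV=CF/(1+0.0425)^t    t·PV
  1       250.00       239.8082       239.8082
  2       250.00       230.0318       460.0636
  3       250.00       220.6540       661.9620
  4       250.00       211.6585       846.6341
  5       250.00       203.0298     1,015.1488
  6       250.00       194.7528     1,168.5166
  7       250.00       186.8132     1,307.6924
  8       250.00       179.1973     1,433.5785
  9       250.00       171.8919     1,547.0272
  10   10,250.00     6,760.2573    67,602.5735
  Σ                  8,598.0948    76,283.0048
Price P = Σ PV = 8,598.0948.
Macaulay duration = Σ(t·PV) / P = 76,283.0048 / 8,598.0948 = 8.87208 years.

8.87 years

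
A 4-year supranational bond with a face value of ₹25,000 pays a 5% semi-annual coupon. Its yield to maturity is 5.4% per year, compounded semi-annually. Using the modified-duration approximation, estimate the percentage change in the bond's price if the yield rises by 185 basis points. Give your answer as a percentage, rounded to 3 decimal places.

Periodic yield y = 0.027. Modified duration first:
  t   CF        PV=CF/(1+0.027)^t    t·PV
  1       625.00       608.5686       608.5686
  2       625.00       592.5693     1,185.1386
  3       625.00       576.9905     1,730.9716
  4       625.00       561.8214     2,247.2854
  5       625.00       547.0510     2,735.2549
  6       625.00       532.6689     3,196.0135
  7       625.00       518.6650     3,630.6547
  8    25,625.00    20,706.1962   165,649.5698
  Σ                 24,644.5309   180,983.4571
P = 24,644.5309; D_Mac = 7.34376 half-year periods = 3.67188 yrs; D_mod = 3.67188/(1+0.027) = 3.57534 yrs.
ΔP/P ≈ -D_mod · Δy = -3.57534 × (+0.0185) = -0.066144 = -6.6144%.

-6.614%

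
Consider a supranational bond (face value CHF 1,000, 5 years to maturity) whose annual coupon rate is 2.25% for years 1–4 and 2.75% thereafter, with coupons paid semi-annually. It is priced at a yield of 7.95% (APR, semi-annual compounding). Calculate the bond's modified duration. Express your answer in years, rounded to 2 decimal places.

4.53 years

Periodic yield y = 0.03975. First find Macaulay duration:
  t   CF        PV=CF/(1+0.03975)^t    t·PV
  1        11.25        10.8199        10.8199
  2        11.25        10.4063        20.8125
  3        11.25        10.0084        30.0253
  4        11.25         9.6258        38.5032
  5        11.25         9.2578        46.2890
  6        11.25         8.9039        53.4232
  7        11.25         8.5635        59.9443
  8        11.25         8.2361        65.8887
  9        13.75         9.6815        87.1334
  10    1,013.75       686.5016     6,865.0164
  Σ                    772.0048     7,277.8560
P = 772.0048; Macaulay duration = 7,277.8560 / 772.0048 = 9.42722 half-year periods = 4.71361 years.
Modified duration = D_Mac / (1 + y) = 4.71361 / 1.03975 = 4.53341 years.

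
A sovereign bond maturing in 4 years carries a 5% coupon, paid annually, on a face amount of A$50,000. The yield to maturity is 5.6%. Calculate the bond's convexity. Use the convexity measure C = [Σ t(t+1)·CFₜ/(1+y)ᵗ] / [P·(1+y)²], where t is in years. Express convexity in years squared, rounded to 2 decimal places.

With y = 0.056:
  t   CF        PV=CF/(1+0.056)^t    t·PV        t(t+1)·PV
  1     2,500.00     2,367.4242     2,367.4242       4,734.8485
  2     2,500.00     2,241.8790     4,483.7580      13,451.2741
  3     2,500.00     2,122.9915     6,368.9745      25,475.8979
  4    52,500.00    42,218.5808   168,874.3234     844,371.6169
  Σ                 48,950.8756   182,094.4801     888,033.6374
P = 48,950.8756.
Convexity = Σ t(t+1)·PV / [P·(1+y)²] = 888,033.6374 / (48,950.8756 × 1.115136) = 16.26826.

16.27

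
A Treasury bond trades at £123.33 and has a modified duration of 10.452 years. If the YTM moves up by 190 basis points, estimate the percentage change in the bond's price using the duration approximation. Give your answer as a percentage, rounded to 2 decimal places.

-19.86%

Duration approximation: ΔP/P ≈ -D_mod · Δy = -10.452 × (+0.019) = -0.198588.
As a percentage: -19.8588%.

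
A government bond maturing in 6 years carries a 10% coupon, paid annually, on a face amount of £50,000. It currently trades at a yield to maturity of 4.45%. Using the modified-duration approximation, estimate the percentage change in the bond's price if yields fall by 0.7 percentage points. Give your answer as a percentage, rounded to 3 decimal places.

+3.314%

Periodic yield y = 0.0445. Modified duration first:
  t   CF        PV=CF/(1+0.0445)^t    t·PV
  1     5,000.00     4,786.9794     4,786.9794
  2     5,000.00     4,583.0344     9,166.0688
  3     5,000.00     4,387.7783    13,163.3348
  4     5,000.00     4,200.8408    16,803.3633
  5     5,000.00     4,021.8677    20,109.3386
  6    55,000.00    42,355.7156   254,134.2936
  Σ                 64,336.2162   318,163.3785
P = 64,336.2162; D_Mac = 4.94532 yrs; D_mod = 4.94532/(1+0.0445) = 4.73463 yrs.
ΔP/P ≈ -D_mod · Δy = -4.73463 × (-0.007) = +0.033142 = +3.3142%.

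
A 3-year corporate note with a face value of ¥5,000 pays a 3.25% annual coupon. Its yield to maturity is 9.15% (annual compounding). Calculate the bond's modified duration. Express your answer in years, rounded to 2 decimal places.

2.66 years

Periodic yield y = 0.0915. First find Macaulay duration:
  t   CF        PV=CF/(1+0.0915)^t    t·PV
  1       162.50       148.8777       148.8777
  2       162.50       136.3973       272.7947
  3     5,162.50     3,969.9848    11,909.9544
  Σ                  4,255.2598    12,331.6268
P = 4,255.2598; Macaulay duration = 12,331.6268 / 4,255.2598 = 2.89797 years.
Modified duration = D_Mac / (1 + y) = 2.89797 / 1.0915 = 2.65504 years.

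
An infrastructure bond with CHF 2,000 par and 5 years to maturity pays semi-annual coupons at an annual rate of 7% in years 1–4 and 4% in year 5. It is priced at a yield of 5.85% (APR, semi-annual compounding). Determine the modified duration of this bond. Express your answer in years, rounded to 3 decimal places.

4.191 years

Periodic yield y = 0.02925. First find Macaulay duration:
  t   CF        PV=CF/(1+0.02925)^t    t·PV
  1        70.00        68.0107        68.0107
  2        70.00        66.0779       132.1558
  3        70.00        64.2001       192.6002
  4        70.00        62.3756       249.5023
  5        70.00        60.6029       303.0147
  6        70.00        58.8807       353.2841
  7        70.00        57.2074       400.4515
  8        70.00        55.5816       444.6528
  9        40.00        30.8583       277.7248
  10    2,040.00     1,529.0490    15,290.4903
  Σ                  2,052.8441    17,711.8870
P = 2,052.8441; Macaulay duration = 17,711.8870 / 2,052.8441 = 8.62797 half-year periods = 4.31399 years.
Modified duration = D_Mac / (1 + y) = 4.31399 / 1.02925 = 4.19139 years.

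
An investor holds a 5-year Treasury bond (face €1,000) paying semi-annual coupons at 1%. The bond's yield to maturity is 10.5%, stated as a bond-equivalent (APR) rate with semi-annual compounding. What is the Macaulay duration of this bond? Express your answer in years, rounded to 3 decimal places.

Periodic yield y = 0.0525. Discount each cash flow and weight by its period:
  t   CF        PV=CF/(1+0.0525)^t    t·PV
  1         5.00         4.7506         4.7506
  2         5.00         4.5136         9.0273
  3         5.00         4.2885        12.8654
  4         5.00         4.0746        16.2983
  5         5.00         3.8713        19.3566
  6         5.00         3.6782        22.0693
  7         5.00         3.4947        24.4632
  8         5.00         3.3204        26.5634
  9         5.00         3.1548        28.3931
  10    1,005.00       602.4833     6,024.8330
  Σ                    637.6301     6,188.6203
Price P = Σ PV = 637.6301.
Macaulay duration = Σ(t·PV) / P = 6,188.6203 / 637.6301 = 9.70566 half-year periods.
In years: 9.70566 / 2 = 4.85283 years.

4.853 years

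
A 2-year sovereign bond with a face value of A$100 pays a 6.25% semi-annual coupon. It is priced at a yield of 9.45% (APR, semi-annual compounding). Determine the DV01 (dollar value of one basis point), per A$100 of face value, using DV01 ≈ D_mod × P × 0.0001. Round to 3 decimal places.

Periodic yield y = 0.04725.
  t   CF        PV=CF/(1+0.04725)^t    t·PV
  1        3.125         2.9840         2.9840
  2        3.125         2.8494         5.6987
  3        3.125         2.7208         8.1624
  4      103.125        85.7359       342.9434
  Σ                     94.2900       359.7886
P = 94.2900; D_Mac = 3.81576 half-year periods = 1.90788 yrs; D_mod = 1.82180 yrs.
DV01 ≈ 1.82180 × 94.2900 × 0.0001 = 0.017178.

A$0.017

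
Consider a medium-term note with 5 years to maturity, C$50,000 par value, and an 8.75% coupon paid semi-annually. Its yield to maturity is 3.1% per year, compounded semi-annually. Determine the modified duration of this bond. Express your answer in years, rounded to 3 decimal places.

Periodic yield y = 0.0155. First find Macaulay duration:
  t   CF        PV=CF/(1+0.0155)^t    t·PV
  1     2,187.50     2,154.1113     2,154.1113
  2     2,187.50     2,121.2322     4,242.4644
  3     2,187.50     2,088.8549     6,266.5648
  4     2,187.50     2,056.9719     8,227.8874
  5     2,187.50     2,025.5754    10,127.8772
  6     2,187.50     1,994.6582    11,967.9494
  7     2,187.50     1,964.2129    13,749.4906
  8     2,187.50     1,934.2323    15,473.8587
  9     2,187.50     1,904.7093    17,142.3841
  10   52,187.50    44,747.3391   447,473.3913
  Σ                 62,991.8977   536,825.9792
P = 62,991.8977; Macaulay duration = 536,825.9792 / 62,991.8977 = 8.52214 half-year periods = 4.26107 years.
Modified duration = D_Mac / (1 + y) = 4.26107 / 1.0155 = 4.19603 years.

4.196 years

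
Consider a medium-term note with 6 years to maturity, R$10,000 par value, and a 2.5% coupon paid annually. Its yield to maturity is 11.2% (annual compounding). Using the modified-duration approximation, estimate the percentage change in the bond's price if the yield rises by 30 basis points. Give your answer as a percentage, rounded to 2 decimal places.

-1.49%

Periodic yield y = 0.112. Modified duration first:
  t   CF        PV=CF/(1+0.112)^t    t·PV
  1       250.00       224.8201       224.8201
  2       250.00       202.1764       404.3528
  3       250.00       181.8133       545.4399
  4       250.00       163.5012       654.0047
  5       250.00       147.0334       735.1671
  6    10,250.00     5,421.1964    32,527.1784
  Σ                  6,340.5408    35,090.9631
P = 6,340.5408; D_Mac = 5.53438 yrs; D_mod = 5.53438/(1+0.112) = 4.97696 yrs.
ΔP/P ≈ -D_mod · Δy = -4.97696 × (+0.003) = -0.014931 = -1.4931%.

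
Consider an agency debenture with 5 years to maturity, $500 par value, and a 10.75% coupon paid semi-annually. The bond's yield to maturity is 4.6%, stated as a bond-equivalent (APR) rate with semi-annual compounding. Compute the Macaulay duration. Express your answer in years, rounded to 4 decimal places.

Periodic yield y = 0.023. Discount each cash flow and weight by its period:
  t   CF        PV=CF/(1+0.023)^t    t·PV
  1       26.875        26.2708        26.2708
  2       26.875        25.6801        51.3603
  3       26.875        25.1028        75.3083
  4       26.875        24.5384        98.1535
  5       26.875        23.9867       119.9334
  6       26.875        23.4474       140.6844
  7       26.875        22.9202       160.4416
  8       26.875        22.4049       179.2394
  9       26.875        21.9012       197.1107
  10     526.875       419.7119     4,197.1187
  Σ                    635.9644     5,245.6212
Price P = Σ PV = 635.9644.
Macaulay duration = Σ(t·PV) / P = 5,245.6212 / 635.9644 = 8.24829 half-year periods.
In years: 8.24829 / 2 = 4.12415 years.

4.1241 years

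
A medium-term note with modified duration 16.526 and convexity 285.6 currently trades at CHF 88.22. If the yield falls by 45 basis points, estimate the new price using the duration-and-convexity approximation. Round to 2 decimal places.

CHF 95.04

Duration effect: -D_mod·Δy = -16.526 × (-0.0045) = +0.074367
Convexity effect: ½·C·(Δy)² = 0.5 × 285.6 × (-0.0045)² = +0.0028917
ΔP/P ≈ +0.074367 + 0.0028917 = +0.0772587
New price ≈ 88.22 × (1 + 0.0772587) = 95.035762514.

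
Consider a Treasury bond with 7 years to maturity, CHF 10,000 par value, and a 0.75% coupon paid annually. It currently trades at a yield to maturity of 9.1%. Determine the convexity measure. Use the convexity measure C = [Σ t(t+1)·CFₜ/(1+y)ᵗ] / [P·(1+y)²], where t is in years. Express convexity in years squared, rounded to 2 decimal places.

With y = 0.091:
  t   CF        PV=CF/(1+0.091)^t    t·PV        t(t+1)·PV
  1        75.00        68.7443        68.7443         137.4885
  2        75.00        63.0103       126.0207         378.0620
  3        75.00        57.7547       173.2640         693.0559
  4        75.00        52.9374       211.7494       1,058.7472
  5        75.00        48.5219       242.6093       1,455.6560
  6        75.00        44.4747       266.8480       1,867.9362
  7    10,075.00     5,476.1054    38,332.7380     306,661.9039
  Σ                  5,811.5486    39,421.9737     312,252.8498
P = 5,811.5486.
Convexity = Σ t(t+1)·PV / [P·(1+y)²] = 312,252.8498 / (5,811.5486 × 1.190281) = 45.14036.

45.14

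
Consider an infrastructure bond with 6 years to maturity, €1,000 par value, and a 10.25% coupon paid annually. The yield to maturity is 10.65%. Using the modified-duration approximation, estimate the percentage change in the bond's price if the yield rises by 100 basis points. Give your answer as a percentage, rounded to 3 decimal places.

-4.297%

Periodic yield y = 0.1065. Modified duration first:
  t   CF        PV=CF/(1+0.1065)^t    t·PV
  1       102.50        92.6344        92.6344
  2       102.50        83.7184       167.4368
  3       102.50        75.6606       226.9817
  4       102.50        68.3783       273.5131
  5       102.50        61.7969       308.9846
  6     1,102.50       600.7172     3,604.3034
  Σ                    982.9058     4,673.8541
P = 982.9058; D_Mac = 4.75514 yrs; D_mod = 4.75514/(1+0.1065) = 4.29746 yrs.
ΔP/P ≈ -D_mod · Δy = -4.29746 × (+0.01) = -0.042975 = -4.2975%.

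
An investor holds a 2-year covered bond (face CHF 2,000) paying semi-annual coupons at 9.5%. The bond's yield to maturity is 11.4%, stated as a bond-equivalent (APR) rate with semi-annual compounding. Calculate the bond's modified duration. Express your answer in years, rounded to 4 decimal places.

Periodic yield y = 0.057. First find Macaulay duration:
  t   CF        PV=CF/(1+0.057)^t    t·PV
  1        95.00        89.8770        89.8770
  2        95.00        85.0303       170.0606
  3        95.00        80.4449       241.3348
  4     2,095.00     1,678.3560     6,713.4239
  Σ                  1,933.7082     7,214.6962
P = 1,933.7082; Macaulay duration = 7,214.6962 / 1,933.7082 = 3.73102 half-year periods = 1.86551 years.
Modified duration = D_Mac / (1 + y) = 1.86551 / 1.057 = 1.76491 years.

1.7649 years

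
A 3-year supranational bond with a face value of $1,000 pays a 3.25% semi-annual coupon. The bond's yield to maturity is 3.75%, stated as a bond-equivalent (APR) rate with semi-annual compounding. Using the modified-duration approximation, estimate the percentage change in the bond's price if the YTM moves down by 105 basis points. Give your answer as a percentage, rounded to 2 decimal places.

Periodic yield y = 0.01875. Modified duration first:
  t   CF        PV=CF/(1+0.01875)^t    t·PV
  1        16.25        15.9509        15.9509
  2        16.25        15.6573        31.3147
  3        16.25        15.3692        46.1075
  4        16.25        15.0863        60.3452
  5        16.25        14.8086        74.0432
  6     1,016.25       909.0648     5,454.3886
  Σ                    985.9372     5,682.1502
P = 985.9372; D_Mac = 5.76320 half-year periods = 2.88160 yrs; D_mod = 2.88160/(1+0.01875) = 2.82856 yrs.
ΔP/P ≈ -D_mod · Δy = -2.82856 × (-0.0105) = +0.029700 = +2.9700%.

+2.97%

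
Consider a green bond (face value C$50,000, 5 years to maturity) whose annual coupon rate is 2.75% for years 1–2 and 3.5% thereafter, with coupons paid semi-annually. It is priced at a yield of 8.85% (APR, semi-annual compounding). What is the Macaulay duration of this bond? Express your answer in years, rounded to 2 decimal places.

4.63 years

Periodic yield y = 0.04425. Discount each cash flow and weight by its period:
  t   CF        PV=CF/(1+0.04425)^t    t·PV
  1       687.50       658.3672       658.3672
  2       687.50       630.4690     1,260.9380
  3       687.50       603.7529     1,811.2588
  4       687.50       578.1690     2,312.6758
  5       875.00       704.6698     3,523.3488
  6       875.00       674.8094     4,048.8566
  7       875.00       646.2145     4,523.5012
  8       875.00       618.8312     4,950.6494
  9       875.00       592.6083     5,333.4743
  10   50,875.00    32,995.8699   329,958.6992
  Σ                 38,703.7611   358,381.7693
Price P = Σ PV = 38,703.7611.
Macaulay duration = Σ(t·PV) / P = 358,381.7693 / 38,703.7611 = 9.25961 half-year periods.
In years: 9.25961 / 2 = 4.62981 years.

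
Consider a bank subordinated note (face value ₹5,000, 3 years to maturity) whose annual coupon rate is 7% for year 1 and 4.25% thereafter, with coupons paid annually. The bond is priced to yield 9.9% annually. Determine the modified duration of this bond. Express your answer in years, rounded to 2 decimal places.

2.56 years

Periodic yield y = 0.099. First find Macaulay duration:
  t   CF        PV=CF/(1+0.099)^t    t·PV
  1       350.00       318.4713       318.4713
  2       212.50       175.9396       351.8792
  3     5,212.50     3,926.9285    11,780.7854
  Σ                  4,421.3394    12,451.1359
P = 4,421.3394; Macaulay duration = 12,451.1359 / 4,421.3394 = 2.81615 years.
Modified duration = D_Mac / (1 + y) = 2.81615 / 1.099 = 2.56246 years.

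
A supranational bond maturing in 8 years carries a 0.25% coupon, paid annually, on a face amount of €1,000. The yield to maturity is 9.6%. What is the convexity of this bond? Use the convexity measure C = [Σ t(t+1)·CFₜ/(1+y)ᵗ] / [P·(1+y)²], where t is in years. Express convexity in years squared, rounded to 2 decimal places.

58.87

With y = 0.096:
  t   CF        PV=CF/(1+0.096)^t    t·PV        t(t+1)·PV
  1         2.50         2.2810         2.2810           4.5620
  2         2.50         2.0812         4.1624          12.4873
  3         2.50         1.8989         5.6968          22.7871
  4         2.50         1.7326         6.9304          34.6520
  5         2.50         1.5808         7.9042          47.4251
  6         2.50         1.4424         8.6542          60.5795
  7         2.50         1.3160         9.2122          73.6977
  8     1,002.50       481.5041     3,852.0324      34,668.2919
  Σ                    493.8371     3,896.8737      34,924.4828
P = 493.8371.
Convexity = Σ t(t+1)·PV / [P·(1+y)²] = 34,924.4828 / (493.8371 × 1.201216) = 58.87422.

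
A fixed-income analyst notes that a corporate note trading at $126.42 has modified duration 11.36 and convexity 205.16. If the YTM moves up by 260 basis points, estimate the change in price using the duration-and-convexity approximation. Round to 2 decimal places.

-$28.57

Duration effect: -D_mod·Δy = -11.36 × (+0.026) = -0.295360
Convexity effect: ½·C·(Δy)² = 0.5 × 205.16 × (0.026)² = +0.06934408
ΔP/P ≈ -0.295360 + 0.06934408 = -0.22601592
ΔP ≈ 126.42 × (-0.22601592) = -28.5729326064.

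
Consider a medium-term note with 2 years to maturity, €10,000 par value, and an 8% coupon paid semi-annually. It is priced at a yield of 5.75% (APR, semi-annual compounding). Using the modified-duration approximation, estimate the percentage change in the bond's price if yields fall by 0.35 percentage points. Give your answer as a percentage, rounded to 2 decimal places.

+0.64%

Periodic yield y = 0.02875. Modified duration first:
  t   CF        PV=CF/(1+0.02875)^t    t·PV
  1       400.00       388.8214       388.8214
  2       400.00       377.9552       755.9103
  3       400.00       367.3926     1,102.1779
  4    10,400.00     9,285.2574    37,141.0295
  Σ                 10,419.4266    39,387.9391
P = 10,419.4266; D_Mac = 3.78024 half-year periods = 1.89012 yrs; D_mod = 1.89012/(1+0.02875) = 1.83730 yrs.
ΔP/P ≈ -D_mod · Δy = -1.83730 × (-0.0035) = +0.006431 = +0.6431%.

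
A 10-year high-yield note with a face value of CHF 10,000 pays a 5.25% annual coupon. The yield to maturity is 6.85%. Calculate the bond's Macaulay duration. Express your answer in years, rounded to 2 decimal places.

Periodic yield y = 0.0685. Discount each cash flow and weight by its year:
  t   CF        PV=CF/(1+0.0685)^t    t·PV
  1       525.00       491.3430       491.3430
  2       525.00       459.8437       919.6874
  3       525.00       430.3638     1,291.0914
  4       525.00       402.7738     1,611.0951
  5       525.00       376.9525     1,884.7627
  6       525.00       352.7867     2,116.7199
  7       525.00       330.1700     2,311.1900
  8       525.00       309.0033     2,472.0263
  9       525.00       289.1935     2,602.7417
  10   10,525.00     5,425.9631    54,259.6314
  Σ                  8,868.3934    69,960.2890
Price P = Σ PV = 8,868.3934.
Macaulay duration = Σ(t·PV) / P = 69,960.2890 / 8,868.3934 = 7.88872 years.

7.89 years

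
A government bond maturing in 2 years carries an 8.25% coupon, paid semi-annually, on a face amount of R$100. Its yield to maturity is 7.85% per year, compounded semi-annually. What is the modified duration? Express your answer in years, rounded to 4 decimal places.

1.8136 years

Periodic yield y = 0.03925. First find Macaulay duration:
  t   CF        PV=CF/(1+0.03925)^t    t·PV
  1        4.125         3.9692         3.9692
  2        4.125         3.8193         7.6386
  3        4.125         3.6751        11.0252
  4      104.125        89.2637       357.0548
  Σ                    100.7273       379.6878
P = 100.7273; Macaulay duration = 379.6878 / 100.7273 = 3.76946 half-year periods = 1.88473 years.
Modified duration = D_Mac / (1 + y) = 1.88473 / 1.03925 = 1.81355 years.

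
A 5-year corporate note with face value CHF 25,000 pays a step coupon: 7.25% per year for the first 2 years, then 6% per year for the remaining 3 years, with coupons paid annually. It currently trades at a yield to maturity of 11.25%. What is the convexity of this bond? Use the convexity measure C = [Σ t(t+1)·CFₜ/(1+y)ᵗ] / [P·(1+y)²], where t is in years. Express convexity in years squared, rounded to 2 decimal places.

19.94

With y = 0.1125:
  t   CF        PV=CF/(1+0.1125)^t    t·PV        t(t+1)·PV
  1     1,812.50     1,629.2135     1,629.2135       3,258.4270
  2     1,812.50     1,464.4616     2,928.9231       8,786.7693
  3     1,500.00     1,089.4096     3,268.2288      13,072.9153
  4     1,500.00       979.2446     3,916.9784      19,584.8918
  5    26,500.00    15,550.5508    77,752.7539     466,516.5233
  Σ                 20,712.8800    89,496.0977     511,219.5266
P = 20,712.8800.
Convexity = Σ t(t+1)·PV / [P·(1+y)²] = 511,219.5266 / (20,712.8800 × 1.237656) = 19.94192.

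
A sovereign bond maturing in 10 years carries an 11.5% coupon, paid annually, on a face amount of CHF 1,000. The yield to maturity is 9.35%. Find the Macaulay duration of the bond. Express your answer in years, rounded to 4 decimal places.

Periodic yield y = 0.0935. Discount each cash flow and weight by its year:
  t   CF        PV=CF/(1+0.0935)^t    t·PV
  1       115.00       105.1669       105.1669
  2       115.00        96.1746       192.3491
  3       115.00        87.9511       263.8534
  4       115.00        80.4309       321.7234
  5       115.00        73.5536       367.7680
  6       115.00        67.2644       403.5863
  7       115.00        61.5129       430.5904
  8       115.00        56.2532       450.0259
  9       115.00        51.4433       462.9896
  10    1,115.00       456.1283     4,561.2827
  Σ                  1,135.8792     7,559.3358
Price P = Σ PV = 1,135.8792.
Macaulay duration = Σ(t·PV) / P = 7,559.3358 / 1,135.8792 = 6.65505 years.

6.6551 years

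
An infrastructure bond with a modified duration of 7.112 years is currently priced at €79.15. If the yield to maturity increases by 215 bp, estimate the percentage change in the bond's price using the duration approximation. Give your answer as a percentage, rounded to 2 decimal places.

-15.29%

Duration approximation: ΔP/P ≈ -D_mod · Δy = -7.112 × (+0.0215) = -0.152908.
As a percentage: -15.2908%.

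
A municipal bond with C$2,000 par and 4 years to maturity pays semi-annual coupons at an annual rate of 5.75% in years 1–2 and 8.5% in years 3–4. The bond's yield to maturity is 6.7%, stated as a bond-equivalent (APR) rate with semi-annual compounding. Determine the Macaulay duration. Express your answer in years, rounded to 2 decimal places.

3.61 years

Periodic yield y = 0.0335. Discount each cash flow and weight by its period:
  t   CF        PV=CF/(1+0.0335)^t    t·PV
  1        57.50        55.6362        55.6362
  2        57.50        53.8328       107.6656
  3        57.50        52.0878       156.2635
  4        57.50        50.3995       201.5979
  5        85.00        72.0886       360.4429
  6        85.00        69.7519       418.5114
  7        85.00        67.4910       472.4367
  8     2,085.00     1,601.8514    12,814.8108
  Σ                  2,023.1391    14,587.3650
Price P = Σ PV = 2,023.1391.
Macaulay duration = Σ(t·PV) / P = 14,587.3650 / 2,023.1391 = 7.21026 half-year periods.
In years: 7.21026 / 2 = 3.60513 years.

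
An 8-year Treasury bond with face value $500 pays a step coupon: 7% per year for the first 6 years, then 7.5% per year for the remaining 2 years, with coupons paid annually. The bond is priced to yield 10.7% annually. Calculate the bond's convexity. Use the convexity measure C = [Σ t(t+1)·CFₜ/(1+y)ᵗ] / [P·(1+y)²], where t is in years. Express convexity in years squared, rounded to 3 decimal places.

41.458

With y = 0.107:
  t   CF        PV=CF/(1+0.107)^t    t·PV        t(t+1)·PV
  1        35.00        31.6170        31.6170          63.2340
  2        35.00        28.5610        57.1219         171.3658
  3        35.00        25.8003        77.4010         309.6039
  4        35.00        23.3065        93.2261         466.1305
  5        35.00        21.0538       105.2689         631.6132
  6        35.00        19.0188       114.1126         798.7881
  7        37.50        18.4076       128.8534       1,030.8274
  8       537.50       238.3403     1,906.7225      17,160.5024
  Σ                    406.1053     2,514.3234      20,632.0653
P = 406.1053.
Convexity = Σ t(t+1)·PV / [P·(1+y)²] = 20,632.0653 / (406.1053 × 1.225449) = 41.45805.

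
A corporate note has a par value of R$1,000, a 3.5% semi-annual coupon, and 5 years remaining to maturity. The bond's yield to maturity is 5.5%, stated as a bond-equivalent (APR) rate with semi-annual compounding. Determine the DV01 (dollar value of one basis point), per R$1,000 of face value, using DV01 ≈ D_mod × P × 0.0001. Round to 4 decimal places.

Periodic yield y = 0.0275.
  t   CF        PV=CF/(1+0.0275)^t    t·PV
  1        17.50        17.0316        17.0316
  2        17.50        16.5758        33.1516
  3        17.50        16.1322        48.3965
  4        17.50        15.7004        62.8016
  5        17.50        15.2802        76.4010
  6        17.50        14.8712        89.2274
  7        17.50        14.4732       101.3126
  8        17.50        14.0859       112.6869
  9        17.50        13.7089       123.3798
  10    1,017.50       775.7399     7,757.3987
  Σ                    913.5992     8,421.7876
P = 913.5992; D_Mac = 9.21825 half-year periods = 4.60913 yrs; D_mod = 4.48577 yrs.
DV01 ≈ 4.48577 × 913.5992 × 0.0001 = 0.409819.

R$0.4098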